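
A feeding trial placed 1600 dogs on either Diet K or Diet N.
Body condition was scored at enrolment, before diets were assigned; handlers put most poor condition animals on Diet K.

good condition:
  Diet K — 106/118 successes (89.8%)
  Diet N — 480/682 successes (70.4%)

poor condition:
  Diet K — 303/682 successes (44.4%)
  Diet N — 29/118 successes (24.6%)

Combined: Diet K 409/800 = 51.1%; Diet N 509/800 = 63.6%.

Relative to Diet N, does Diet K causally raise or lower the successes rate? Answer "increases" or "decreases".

Diet K is higher inside every starting body condition stratum but Diet N is higher in aggregate. Whether to stratify depends on how starting body condition relates to the diet.
Here starting body condition is a common cause — it drives both which diet a case falls under and the outcome. The crude comparison mixes populations; the stratum-specific rates are the causally relevant ones.
Within each level — good condition: 89.8% vs 70.4%; poor condition: 44.4% vs 24.6% — Diet K is higher every time.

increases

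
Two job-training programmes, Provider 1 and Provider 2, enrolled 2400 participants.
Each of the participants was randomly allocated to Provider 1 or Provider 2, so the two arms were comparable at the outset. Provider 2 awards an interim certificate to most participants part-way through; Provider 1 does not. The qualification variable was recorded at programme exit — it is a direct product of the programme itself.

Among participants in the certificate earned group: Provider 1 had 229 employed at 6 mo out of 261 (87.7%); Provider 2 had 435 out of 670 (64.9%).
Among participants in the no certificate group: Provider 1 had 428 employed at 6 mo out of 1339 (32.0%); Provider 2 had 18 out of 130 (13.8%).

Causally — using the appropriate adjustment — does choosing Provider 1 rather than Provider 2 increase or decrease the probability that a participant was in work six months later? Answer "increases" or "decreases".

The distribution of qualification attained during the programme is itself part of what the programme does — it is an intermediate outcome. Holding it fixed would remove that part of the effect; the total effect is the pooled difference.
Pooled: Provider 1 41.1% vs Provider 2 56.6%; Provider 2 is higher overall.

decreases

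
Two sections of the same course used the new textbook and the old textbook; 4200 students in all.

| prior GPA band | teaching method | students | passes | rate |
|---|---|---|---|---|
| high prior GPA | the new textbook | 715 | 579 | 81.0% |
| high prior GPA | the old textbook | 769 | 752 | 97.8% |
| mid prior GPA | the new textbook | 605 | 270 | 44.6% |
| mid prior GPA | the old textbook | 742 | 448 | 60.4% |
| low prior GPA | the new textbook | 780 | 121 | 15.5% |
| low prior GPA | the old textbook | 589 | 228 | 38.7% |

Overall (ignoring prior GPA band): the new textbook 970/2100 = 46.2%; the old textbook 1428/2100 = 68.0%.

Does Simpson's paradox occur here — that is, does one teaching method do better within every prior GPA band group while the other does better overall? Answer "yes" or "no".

no

Within each prior GPA band level (high prior GPA 81.0% vs 97.8%; mid prior GPA 44.6% vs 60.4%; low prior GPA 15.5% vs 38.7%), the old textbook has the higher rate every time. Pooled: 46.2% vs 68.0% — the old textbook has the higher rate overall. They agree.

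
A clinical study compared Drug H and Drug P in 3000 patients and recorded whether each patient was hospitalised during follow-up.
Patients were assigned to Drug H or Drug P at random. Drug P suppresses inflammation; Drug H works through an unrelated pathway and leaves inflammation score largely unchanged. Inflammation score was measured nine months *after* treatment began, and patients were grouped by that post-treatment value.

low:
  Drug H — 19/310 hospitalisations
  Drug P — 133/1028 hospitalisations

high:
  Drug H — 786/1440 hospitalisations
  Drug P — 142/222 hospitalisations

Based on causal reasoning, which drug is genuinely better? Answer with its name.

The distribution of inflammation score is itself part of what the drug does — it is an intermediate outcome. Holding it fixed would remove that part of the effect; the total effect is the pooled difference.
Pooled: Drug H 46.0% vs Drug P 22.0%; Drug P is lower overall.

Drug P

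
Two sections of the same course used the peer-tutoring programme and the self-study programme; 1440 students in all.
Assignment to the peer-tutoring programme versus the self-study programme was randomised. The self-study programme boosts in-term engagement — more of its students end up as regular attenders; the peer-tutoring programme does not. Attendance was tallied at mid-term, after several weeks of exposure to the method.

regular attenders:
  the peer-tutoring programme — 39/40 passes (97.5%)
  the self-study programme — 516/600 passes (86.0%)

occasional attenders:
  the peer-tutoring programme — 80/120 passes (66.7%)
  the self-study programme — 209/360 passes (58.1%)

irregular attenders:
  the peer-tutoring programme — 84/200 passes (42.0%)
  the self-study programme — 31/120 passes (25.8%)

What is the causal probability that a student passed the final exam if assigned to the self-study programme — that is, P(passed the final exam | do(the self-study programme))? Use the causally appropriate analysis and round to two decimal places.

The distribution of mid-term attendance is itself part of what the teaching method does — it is an intermediate outcome. Holding it fixed would remove that part of the effect; the total effect is the pooled difference.
So P(outcome | do(the self-study programme)) is just the pooled rate for the self-study programme: 756/1080 = 0.700.

0.70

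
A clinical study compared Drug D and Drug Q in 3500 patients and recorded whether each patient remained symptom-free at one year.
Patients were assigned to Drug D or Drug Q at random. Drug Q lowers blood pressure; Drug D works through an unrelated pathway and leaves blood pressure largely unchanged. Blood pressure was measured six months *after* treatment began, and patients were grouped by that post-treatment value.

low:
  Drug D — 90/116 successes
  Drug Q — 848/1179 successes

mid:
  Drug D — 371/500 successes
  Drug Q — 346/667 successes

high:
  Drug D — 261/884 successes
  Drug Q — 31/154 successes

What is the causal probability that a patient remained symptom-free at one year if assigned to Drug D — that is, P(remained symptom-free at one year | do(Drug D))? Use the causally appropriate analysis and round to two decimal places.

Blood pressure is downstream of the drug. One should not condition on a consequence of treatment, so the overall rates are the right comparison.
So P(outcome | do(Drug D)) is just the pooled rate for Drug D: 722/1500 = 0.481.

0.48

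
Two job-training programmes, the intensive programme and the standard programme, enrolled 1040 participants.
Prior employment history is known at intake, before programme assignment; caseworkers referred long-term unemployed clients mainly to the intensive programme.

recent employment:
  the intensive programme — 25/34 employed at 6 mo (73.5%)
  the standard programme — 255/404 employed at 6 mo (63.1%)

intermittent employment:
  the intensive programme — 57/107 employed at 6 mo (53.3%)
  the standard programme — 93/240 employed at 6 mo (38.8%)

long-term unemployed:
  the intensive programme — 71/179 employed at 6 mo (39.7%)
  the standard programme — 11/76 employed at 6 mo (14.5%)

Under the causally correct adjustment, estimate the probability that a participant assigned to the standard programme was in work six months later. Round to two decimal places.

0.43

The prior employment history-specific comparison favours the intensive programme throughout, but the pooled figures favour the standard programme. The question is whether to condition on prior employment history.
Prior employment history differs across programmes for reasons unrelated to any effect of the programme itself, and it separately predicts the outcome — a classic confounder. We must compare within prior employment history levels.
Standardising the standard programme to the population prior employment history mix: 0.421·255/404 + 0.334·93/240 + 0.245·11/76 = 0.431.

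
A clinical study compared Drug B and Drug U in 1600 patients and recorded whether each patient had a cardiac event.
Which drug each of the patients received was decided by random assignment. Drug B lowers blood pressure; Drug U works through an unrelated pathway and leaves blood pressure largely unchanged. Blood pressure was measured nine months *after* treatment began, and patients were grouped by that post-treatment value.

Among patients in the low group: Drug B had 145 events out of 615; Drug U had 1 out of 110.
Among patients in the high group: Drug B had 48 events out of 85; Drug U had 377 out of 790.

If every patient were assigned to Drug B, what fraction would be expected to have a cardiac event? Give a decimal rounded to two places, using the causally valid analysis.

0.28

The stratified and pooled comparisons disagree (Drug U wins within each blood pressure; Drug B wins overall), so the answer turns on the causal role of blood pressure.
The distribution of blood pressure is itself part of what the drug does — it is an intermediate outcome. Holding it fixed would remove that part of the effect; the total effect is the pooled difference.
So P(outcome | do(Drug B)) is just the pooled rate for Drug B: 193/700 = 0.276.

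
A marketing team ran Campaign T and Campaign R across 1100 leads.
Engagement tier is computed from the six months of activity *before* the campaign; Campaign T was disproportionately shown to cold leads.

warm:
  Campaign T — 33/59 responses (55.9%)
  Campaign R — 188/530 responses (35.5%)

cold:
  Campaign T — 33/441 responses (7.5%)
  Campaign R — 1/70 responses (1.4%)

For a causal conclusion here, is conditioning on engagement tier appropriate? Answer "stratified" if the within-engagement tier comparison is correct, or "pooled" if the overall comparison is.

Engagement tier satisfies the back-door criterion: it is not a descendant of the campaign, and it blocks the spurious path from campaign to outcome. Adjusting for it (i.e., using the within-engagement tier rates) gives the causal effect.
Within each level — warm: 55.9% vs 35.5%; cold: 7.5% vs 1.4% — Campaign T is higher every time.

stratified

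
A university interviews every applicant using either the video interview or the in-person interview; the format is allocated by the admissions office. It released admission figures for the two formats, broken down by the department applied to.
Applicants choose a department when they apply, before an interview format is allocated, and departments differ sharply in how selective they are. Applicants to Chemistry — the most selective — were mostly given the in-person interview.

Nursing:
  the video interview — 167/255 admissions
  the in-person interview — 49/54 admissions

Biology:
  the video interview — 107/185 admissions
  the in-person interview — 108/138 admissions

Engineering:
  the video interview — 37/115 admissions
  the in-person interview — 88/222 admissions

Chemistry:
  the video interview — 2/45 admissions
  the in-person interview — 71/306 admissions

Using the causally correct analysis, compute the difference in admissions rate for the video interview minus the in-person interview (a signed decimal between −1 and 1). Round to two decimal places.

-0.18

Within every department level the in-person interview has the higher rate, yet pooled the video interview does — Simpson's reversal.
The imbalance in department arose from how applicants were allocated, not from anything the interview format did; and department independently affects the outcome. The pooled gap is confounded — condition on department.
Adjusting over the population distribution of department: 0.234·(0.655−0.907) + 0.245·(0.578−0.783) + 0.255·(0.322−0.396) + 0.266·(0.044−0.232) = -0.178.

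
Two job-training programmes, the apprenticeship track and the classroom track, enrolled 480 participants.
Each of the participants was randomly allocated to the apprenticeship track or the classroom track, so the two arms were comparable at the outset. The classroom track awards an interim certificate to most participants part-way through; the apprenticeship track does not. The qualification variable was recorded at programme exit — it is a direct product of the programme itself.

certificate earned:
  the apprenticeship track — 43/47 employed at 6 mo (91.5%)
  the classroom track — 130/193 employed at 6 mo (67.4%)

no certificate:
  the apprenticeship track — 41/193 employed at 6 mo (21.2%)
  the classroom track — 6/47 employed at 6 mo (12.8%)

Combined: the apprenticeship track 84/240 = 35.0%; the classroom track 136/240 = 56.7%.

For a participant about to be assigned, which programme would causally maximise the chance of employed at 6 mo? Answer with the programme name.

the classroom track

The stratified and pooled comparisons disagree (the apprenticeship track wins within each qualification attained during the programme; the classroom track wins overall), so the answer turns on the causal role of qualification attained during the programme.
Qualification attained during the programme is downstream of the programme. One should not condition on a consequence of treatment, so the overall rates are the right comparison.
Pooled: the apprenticeship track 35.0% vs the classroom track 56.7%; the classroom track is higher overall.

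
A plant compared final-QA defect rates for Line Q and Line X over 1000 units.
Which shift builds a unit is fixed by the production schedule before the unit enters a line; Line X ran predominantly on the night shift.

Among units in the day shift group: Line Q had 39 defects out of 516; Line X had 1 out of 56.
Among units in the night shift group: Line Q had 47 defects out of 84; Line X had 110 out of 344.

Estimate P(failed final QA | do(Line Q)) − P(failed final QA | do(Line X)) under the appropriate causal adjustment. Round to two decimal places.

+0.14

The imbalance in shift arose from how units were allocated, not from anything the line did; and shift independently affects the outcome. The pooled gap is confounded — condition on shift.
Adjusting over the population distribution of shift: 0.572·(0.076−0.018) + 0.428·(0.560−0.320) = +0.136.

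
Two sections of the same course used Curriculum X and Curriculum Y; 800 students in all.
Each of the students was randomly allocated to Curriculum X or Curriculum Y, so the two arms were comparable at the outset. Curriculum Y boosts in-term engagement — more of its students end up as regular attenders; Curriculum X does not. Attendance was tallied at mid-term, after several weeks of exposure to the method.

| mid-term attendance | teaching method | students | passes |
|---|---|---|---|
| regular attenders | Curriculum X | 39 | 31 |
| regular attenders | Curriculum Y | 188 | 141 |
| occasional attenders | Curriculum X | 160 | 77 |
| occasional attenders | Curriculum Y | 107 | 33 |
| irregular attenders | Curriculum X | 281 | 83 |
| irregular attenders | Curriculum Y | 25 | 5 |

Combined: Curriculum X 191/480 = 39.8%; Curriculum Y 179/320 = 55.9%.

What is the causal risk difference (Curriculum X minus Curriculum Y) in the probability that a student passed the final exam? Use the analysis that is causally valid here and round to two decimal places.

-0.16

The mid-term attendance-specific comparison favours Curriculum X throughout, but the pooled figures favour Curriculum Y. The question is whether to condition on mid-term attendance.
Mid-term attendance here is a post-treatment variable shaped by the teaching method; conditioning on it would introduce bias rather than remove it. The overall comparison is the causal one.
The causal difference is the pooled difference: 0.398 − 0.559 = -0.161.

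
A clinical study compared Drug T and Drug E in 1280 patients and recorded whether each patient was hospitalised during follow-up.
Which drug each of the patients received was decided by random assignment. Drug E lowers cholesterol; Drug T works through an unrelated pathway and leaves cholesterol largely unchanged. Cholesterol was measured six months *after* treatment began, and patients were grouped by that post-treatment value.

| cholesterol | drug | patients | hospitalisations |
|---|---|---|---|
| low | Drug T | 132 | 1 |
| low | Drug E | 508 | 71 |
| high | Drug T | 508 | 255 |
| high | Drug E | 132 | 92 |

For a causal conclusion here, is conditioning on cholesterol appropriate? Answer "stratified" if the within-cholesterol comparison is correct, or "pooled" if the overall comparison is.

The cholesterol-specific comparison favours Drug T throughout, but the pooled figures favour Drug E. The question is whether to condition on cholesterol.
Stratifying would compare drugs among patients the drugs themselves sorted into cholesterol groups — a form of selection on an intermediate. The unconditioned pooled rates give the total causal effect.
Pooled: Drug T 40.0% vs Drug E 25.5%; Drug E is lower overall.

pooled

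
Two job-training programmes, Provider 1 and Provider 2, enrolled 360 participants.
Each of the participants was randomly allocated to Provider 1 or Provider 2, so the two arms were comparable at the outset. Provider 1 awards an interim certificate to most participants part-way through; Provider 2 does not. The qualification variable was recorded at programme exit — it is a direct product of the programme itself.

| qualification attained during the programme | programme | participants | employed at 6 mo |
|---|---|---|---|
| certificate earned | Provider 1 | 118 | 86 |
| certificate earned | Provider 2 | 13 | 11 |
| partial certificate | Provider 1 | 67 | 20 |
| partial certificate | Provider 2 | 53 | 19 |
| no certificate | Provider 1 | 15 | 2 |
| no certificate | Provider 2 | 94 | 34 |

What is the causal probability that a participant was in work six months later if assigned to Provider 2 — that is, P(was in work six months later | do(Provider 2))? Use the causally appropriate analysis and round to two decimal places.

Qualification attained during the programme is downstream of the programme. One should not condition on a consequence of treatment, so the overall rates are the right comparison.
So P(outcome | do(Provider 2)) is just the pooled rate for Provider 2: 64/160 = 0.400.

0.40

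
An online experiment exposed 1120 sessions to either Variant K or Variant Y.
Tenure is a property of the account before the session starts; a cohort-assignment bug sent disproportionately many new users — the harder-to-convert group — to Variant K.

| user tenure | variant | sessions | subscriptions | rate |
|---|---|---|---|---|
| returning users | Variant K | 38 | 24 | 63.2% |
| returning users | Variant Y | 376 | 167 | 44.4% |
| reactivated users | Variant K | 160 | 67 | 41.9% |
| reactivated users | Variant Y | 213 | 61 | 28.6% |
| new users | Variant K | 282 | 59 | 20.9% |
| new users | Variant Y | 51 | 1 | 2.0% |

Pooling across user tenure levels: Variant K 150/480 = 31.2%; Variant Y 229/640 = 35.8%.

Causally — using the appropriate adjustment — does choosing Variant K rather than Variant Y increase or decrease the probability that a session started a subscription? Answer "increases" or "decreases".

Within every user tenure level Variant K has the higher rate, yet pooled Variant Y does — Simpson's reversal.
User tenure differs across variants for reasons unrelated to any effect of the variant itself, and it separately predicts the outcome — a classic confounder. We must compare within user tenure levels.
Within each level — returning users: 63.2% vs 44.4%; reactivated users: 41.9% vs 28.6%; new users: 20.9% vs 2.0% — Variant K is higher every time.

increases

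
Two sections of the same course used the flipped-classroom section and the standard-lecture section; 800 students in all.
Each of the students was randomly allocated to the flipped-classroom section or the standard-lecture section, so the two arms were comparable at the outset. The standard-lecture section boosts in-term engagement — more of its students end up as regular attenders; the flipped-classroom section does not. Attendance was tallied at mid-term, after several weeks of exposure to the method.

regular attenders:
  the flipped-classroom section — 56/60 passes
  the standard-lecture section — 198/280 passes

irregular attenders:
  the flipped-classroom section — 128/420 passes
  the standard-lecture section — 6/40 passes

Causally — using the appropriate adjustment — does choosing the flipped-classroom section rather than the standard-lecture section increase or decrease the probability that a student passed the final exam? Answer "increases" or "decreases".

The mid-term attendance-specific comparison favours the flipped-classroom section throughout, but the pooled figures favour the standard-lecture section. The question is whether to condition on mid-term attendance.
Mid-term attendance is downstream of the teaching method. One should not condition on a consequence of treatment, so the overall rates are the right comparison.
Pooled: the flipped-classroom section 38.3% vs the standard-lecture section 63.7%; the standard-lecture section is higher overall.

decreases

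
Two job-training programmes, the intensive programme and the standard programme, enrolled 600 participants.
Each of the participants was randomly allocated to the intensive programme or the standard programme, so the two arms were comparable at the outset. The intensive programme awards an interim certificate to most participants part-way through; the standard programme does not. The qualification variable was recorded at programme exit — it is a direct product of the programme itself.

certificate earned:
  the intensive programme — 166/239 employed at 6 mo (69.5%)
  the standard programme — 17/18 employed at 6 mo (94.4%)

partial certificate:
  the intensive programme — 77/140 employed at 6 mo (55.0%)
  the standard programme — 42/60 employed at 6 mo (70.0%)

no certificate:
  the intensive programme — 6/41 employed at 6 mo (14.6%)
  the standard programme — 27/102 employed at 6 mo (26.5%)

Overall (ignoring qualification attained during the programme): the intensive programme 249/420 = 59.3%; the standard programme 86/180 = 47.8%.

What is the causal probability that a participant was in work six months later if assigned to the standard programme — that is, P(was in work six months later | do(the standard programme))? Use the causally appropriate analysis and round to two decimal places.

The qualification attained during the programme-specific comparison favours the standard programme throughout, but the pooled figures favour the intensive programme. The question is whether to condition on qualification attained during the programme.
Qualification attained during the programme lies on the pathway programme → qualification attained during the programme → outcome, so adjusting for it blocks the indirect effect. For the total causal effect of programme, use the unadjusted pooled rates.
So P(outcome | do(the standard programme)) is just the pooled rate for the standard programme: 86/180 = 0.478.

0.48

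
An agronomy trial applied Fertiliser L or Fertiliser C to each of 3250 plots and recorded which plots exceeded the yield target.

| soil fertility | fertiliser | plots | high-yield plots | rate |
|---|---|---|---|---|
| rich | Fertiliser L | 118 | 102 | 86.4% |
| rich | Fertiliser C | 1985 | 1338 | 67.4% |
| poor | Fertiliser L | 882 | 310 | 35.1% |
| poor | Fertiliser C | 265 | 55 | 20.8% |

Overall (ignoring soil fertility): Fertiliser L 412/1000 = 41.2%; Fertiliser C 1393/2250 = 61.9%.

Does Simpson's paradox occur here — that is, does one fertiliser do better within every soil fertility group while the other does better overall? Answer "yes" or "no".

Within each soil fertility level (rich 86.4% vs 67.4%; poor 35.1% vs 20.8%), Fertiliser L has the higher rate every time. Pooled: 41.2% vs 61.9% — Fertiliser C has the higher rate overall. The two comparisons disagree.

yes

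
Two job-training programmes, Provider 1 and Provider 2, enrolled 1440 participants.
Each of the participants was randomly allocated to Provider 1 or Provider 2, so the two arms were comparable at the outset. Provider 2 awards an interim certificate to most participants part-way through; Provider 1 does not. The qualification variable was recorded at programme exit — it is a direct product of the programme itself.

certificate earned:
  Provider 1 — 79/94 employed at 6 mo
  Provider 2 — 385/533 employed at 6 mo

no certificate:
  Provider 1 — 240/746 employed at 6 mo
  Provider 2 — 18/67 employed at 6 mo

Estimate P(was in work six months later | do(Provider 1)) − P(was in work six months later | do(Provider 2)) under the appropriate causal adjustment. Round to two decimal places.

Provider 1 is higher inside every qualification attained during the programme stratum but Provider 2 is higher in aggregate. Whether to stratify depends on how qualification attained during the programme relates to the programme.
Because the programme influences qualification attained during the programme, qualification attained during the programme is a post-treatment mediator, not a confounder. Stratifying on it would bias the estimate; the causal effect is the crude pooled difference.
The causal difference is the pooled difference: 0.380 − 0.672 = -0.292.

-0.29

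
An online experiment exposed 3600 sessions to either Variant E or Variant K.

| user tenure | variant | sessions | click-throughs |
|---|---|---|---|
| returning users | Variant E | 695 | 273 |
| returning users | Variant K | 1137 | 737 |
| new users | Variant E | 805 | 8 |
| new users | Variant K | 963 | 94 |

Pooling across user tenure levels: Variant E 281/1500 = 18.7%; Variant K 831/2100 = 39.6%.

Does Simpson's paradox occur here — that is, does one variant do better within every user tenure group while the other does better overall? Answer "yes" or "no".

no

Within each user tenure level (returning users 39.3% vs 64.8%; new users 1.0% vs 9.8%), Variant K has the higher rate every time. Pooled: 18.7% vs 39.6% — Variant K has the higher rate overall. They agree.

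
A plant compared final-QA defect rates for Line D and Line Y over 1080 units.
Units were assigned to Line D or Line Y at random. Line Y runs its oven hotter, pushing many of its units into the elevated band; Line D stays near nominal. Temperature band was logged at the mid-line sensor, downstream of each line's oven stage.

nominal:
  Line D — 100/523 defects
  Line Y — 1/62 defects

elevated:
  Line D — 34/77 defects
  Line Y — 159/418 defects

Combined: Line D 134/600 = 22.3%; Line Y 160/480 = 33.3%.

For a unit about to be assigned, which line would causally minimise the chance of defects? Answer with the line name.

Line D

Because the line influences in-process temperature band, in-process temperature band is a post-treatment mediator, not a confounder. Stratifying on it would bias the estimate; the causal effect is the crude pooled difference.
Pooled: Line D 22.3% vs Line Y 33.3%; Line D is lower overall.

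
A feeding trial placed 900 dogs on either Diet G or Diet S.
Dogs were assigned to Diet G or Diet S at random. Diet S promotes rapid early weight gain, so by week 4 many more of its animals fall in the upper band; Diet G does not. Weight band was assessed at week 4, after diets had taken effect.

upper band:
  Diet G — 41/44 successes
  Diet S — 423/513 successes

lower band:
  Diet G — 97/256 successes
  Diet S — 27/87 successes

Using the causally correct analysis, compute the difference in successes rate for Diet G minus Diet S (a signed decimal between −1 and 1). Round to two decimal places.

-0.29

The distribution of week-4 weight band is itself part of what the diet does — it is an intermediate outcome. Holding it fixed would remove that part of the effect; the total effect is the pooled difference.
The causal difference is the pooled difference: 0.460 − 0.750 = -0.290.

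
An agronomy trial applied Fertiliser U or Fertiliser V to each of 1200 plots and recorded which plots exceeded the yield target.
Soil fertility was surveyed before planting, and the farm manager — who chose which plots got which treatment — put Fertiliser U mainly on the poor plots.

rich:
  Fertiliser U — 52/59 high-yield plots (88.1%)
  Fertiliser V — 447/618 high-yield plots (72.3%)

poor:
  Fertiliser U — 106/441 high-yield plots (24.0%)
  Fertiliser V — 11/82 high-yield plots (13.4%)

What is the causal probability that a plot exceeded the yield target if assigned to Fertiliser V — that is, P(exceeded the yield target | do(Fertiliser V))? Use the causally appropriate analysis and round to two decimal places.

0.47

Here soil fertility is a common cause — it drives both which fertiliser a case falls under and the outcome. The crude comparison mixes populations; the stratum-specific rates are the causally relevant ones.
Standardising Fertiliser V to the population soil fertility mix: 0.564·447/618 + 0.436·11/82 = 0.467.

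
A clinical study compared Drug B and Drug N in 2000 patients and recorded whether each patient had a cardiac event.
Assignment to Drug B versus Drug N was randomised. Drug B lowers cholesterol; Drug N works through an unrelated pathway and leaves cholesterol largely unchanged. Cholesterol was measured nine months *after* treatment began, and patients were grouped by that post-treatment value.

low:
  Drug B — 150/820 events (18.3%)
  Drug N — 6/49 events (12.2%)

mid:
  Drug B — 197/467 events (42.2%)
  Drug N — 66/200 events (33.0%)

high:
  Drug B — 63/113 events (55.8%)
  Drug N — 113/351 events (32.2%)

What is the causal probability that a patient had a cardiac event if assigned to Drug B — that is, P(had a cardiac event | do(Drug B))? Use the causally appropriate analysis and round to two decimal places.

Cholesterol is downstream of the drug. One should not condition on a consequence of treatment, so the overall rates are the right comparison.
So P(outcome | do(Drug B)) is just the pooled rate for Drug B: 410/1400 = 0.293.

0.29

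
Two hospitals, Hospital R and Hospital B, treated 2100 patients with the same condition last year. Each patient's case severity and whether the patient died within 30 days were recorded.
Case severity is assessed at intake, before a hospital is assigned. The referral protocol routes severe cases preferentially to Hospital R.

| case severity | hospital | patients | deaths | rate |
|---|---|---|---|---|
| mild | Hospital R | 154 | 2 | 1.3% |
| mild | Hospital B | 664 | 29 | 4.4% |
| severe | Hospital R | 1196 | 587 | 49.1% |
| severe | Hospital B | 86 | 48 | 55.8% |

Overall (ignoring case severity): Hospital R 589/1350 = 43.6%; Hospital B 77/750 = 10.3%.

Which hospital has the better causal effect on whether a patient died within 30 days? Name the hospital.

Hospital R

The stratified and pooled comparisons disagree (Hospital R wins within each case severity; Hospital B wins overall), so the answer turns on the causal role of case severity.
The imbalance in case severity arose from how patients were allocated, not from anything the hospital did; and case severity independently affects the outcome. The pooled gap is confounded — condition on case severity.
Within each level — mild: 1.3% vs 4.4%; severe: 49.1% vs 55.8% — Hospital R is lower every time.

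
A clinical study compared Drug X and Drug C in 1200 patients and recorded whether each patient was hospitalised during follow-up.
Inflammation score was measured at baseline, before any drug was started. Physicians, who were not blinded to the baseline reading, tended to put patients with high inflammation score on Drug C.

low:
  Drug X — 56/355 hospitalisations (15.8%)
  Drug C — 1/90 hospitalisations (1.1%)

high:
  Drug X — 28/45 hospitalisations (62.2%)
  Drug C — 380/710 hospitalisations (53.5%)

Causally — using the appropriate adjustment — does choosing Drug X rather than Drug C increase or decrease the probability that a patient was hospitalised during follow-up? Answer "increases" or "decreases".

Here inflammation score is a common cause — it drives both which drug a case falls under and the outcome. The crude comparison mixes populations; the stratum-specific rates are the causally relevant ones.
Within each level — low: 15.8% vs 1.1%; high: 62.2% vs 53.5% — Drug C is lower every time.

increases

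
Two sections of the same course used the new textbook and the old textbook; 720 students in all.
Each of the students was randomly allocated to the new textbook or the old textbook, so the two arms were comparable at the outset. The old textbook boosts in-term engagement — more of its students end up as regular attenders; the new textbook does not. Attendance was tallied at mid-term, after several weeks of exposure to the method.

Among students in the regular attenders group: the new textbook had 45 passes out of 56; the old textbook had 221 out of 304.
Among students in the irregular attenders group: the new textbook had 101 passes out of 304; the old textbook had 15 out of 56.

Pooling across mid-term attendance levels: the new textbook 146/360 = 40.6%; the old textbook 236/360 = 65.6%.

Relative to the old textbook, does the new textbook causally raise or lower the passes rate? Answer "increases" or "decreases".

Mid-term attendance here is a post-treatment variable shaped by the teaching method; conditioning on it would introduce bias rather than remove it. The overall comparison is the causal one.
Pooled: the new textbook 40.6% vs the old textbook 65.6%; the old textbook is higher overall.

decreases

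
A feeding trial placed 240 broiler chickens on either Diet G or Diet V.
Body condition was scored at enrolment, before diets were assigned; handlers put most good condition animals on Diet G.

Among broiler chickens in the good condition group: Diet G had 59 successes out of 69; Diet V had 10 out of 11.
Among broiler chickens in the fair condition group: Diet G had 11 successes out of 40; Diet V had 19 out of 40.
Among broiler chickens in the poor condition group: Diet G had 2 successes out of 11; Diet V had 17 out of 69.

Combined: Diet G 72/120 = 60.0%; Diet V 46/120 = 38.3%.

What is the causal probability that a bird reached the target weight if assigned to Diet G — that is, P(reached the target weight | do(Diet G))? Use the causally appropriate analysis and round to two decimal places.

0.44

Starting body condition is set before the diet has any effect — it is not caused by the diet — and it independently drives the outcome. That makes it a confounder, so the causal comparison is within starting body condition levels.
Standardising Diet G to the population starting body condition mix: 0.333·59/69 + 0.333·11/40 + 0.333·2/11 = 0.437.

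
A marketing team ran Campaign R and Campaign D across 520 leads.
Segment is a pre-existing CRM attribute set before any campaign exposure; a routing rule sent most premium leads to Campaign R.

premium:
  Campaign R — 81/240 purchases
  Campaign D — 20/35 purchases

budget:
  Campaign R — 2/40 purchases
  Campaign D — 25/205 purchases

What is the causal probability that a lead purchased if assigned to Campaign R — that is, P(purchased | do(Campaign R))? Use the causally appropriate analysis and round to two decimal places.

0.20

Since customer segment is a pre-existing factor (not a product of the campaign) and it affects the outcome on its own, it is a confounder. The stratified rates, not the pooled rate, identify the causal effect.
Standardising Campaign R to the population customer segment mix: 0.529·81/240 + 0.471·2/40 = 0.202.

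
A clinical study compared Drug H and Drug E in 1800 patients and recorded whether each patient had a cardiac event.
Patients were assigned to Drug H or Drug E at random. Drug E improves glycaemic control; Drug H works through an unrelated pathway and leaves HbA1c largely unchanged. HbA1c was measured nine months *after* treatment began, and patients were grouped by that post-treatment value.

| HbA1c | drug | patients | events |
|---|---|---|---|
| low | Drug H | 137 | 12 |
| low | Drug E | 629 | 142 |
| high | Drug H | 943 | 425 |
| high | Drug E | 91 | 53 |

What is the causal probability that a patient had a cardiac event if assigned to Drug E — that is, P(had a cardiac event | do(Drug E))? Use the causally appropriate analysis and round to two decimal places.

Within every HbA1c level Drug H has the lower rate, yet pooled Drug E does — Simpson's reversal.
The distribution of HbA1c is itself part of what the drug does — it is an intermediate outcome. Holding it fixed would remove that part of the effect; the total effect is the pooled difference.
So P(outcome | do(Drug E)) is just the pooled rate for Drug E: 195/720 = 0.271.

0.27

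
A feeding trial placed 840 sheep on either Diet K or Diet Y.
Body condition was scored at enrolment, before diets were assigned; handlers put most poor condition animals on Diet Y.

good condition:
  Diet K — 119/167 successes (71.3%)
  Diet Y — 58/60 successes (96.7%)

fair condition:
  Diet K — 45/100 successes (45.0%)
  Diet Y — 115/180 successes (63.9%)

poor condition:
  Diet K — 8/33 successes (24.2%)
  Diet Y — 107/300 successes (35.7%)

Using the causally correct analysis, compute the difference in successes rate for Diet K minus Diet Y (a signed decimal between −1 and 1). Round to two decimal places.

-0.18

Starting body condition differs across diets for reasons unrelated to any effect of the diet itself, and it separately predicts the outcome — a classic confounder. We must compare within starting body condition levels.
Adjusting over the population distribution of starting body condition: 0.270·(0.713−0.967) + 0.333·(0.450−0.639) + 0.396·(0.242−0.357) = -0.177.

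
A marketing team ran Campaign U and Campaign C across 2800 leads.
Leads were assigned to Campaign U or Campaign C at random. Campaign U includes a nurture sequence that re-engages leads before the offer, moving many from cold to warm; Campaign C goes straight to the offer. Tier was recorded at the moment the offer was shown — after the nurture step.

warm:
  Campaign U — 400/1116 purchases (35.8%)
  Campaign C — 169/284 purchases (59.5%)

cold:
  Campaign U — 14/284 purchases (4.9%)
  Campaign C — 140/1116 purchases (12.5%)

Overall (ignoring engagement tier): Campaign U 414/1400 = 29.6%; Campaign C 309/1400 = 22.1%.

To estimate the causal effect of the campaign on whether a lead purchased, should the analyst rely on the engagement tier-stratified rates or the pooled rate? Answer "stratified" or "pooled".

pooled

Within every engagement tier level Campaign C has the higher rate, yet pooled Campaign U does — Simpson's reversal.
Stratifying would compare campaigns among leads the campaigns themselves sorted into engagement tier groups — a form of selection on an intermediate. The unconditioned pooled rates give the total causal effect.
Pooled: Campaign U 29.6% vs Campaign C 22.1%; Campaign U is higher overall.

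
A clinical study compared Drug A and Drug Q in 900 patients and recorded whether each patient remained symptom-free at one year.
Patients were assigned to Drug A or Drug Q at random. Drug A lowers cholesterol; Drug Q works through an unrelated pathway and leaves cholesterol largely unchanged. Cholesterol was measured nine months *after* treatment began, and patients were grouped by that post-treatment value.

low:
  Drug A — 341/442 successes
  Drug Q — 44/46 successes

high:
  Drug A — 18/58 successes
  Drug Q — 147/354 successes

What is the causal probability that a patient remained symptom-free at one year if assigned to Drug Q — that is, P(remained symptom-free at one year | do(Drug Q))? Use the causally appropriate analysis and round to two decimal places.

0.48

The distribution of cholesterol is itself part of what the drug does — it is an intermediate outcome. Holding it fixed would remove that part of the effect; the total effect is the pooled difference.
So P(outcome | do(Drug Q)) is just the pooled rate for Drug Q: 191/400 = 0.477.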